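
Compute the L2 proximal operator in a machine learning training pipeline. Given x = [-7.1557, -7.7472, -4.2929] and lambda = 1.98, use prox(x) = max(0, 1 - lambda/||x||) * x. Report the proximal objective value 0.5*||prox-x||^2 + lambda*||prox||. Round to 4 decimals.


Step 1: Compute ||x||.
||x|| = 11.3865
Step 2: Compute scaling factor.
scale = max(0, 1 - 1.98/11.3865) = 0.8261
Step 3: prox(x) = [-5.9114, -6.4, -3.5464]
||prox(x)|| = 9.4065
Step 4: Proximal objective.
0.5*||prox-x||^2 = 1.9602
lambda*||prox|| = 18.6249
Total = 20.585


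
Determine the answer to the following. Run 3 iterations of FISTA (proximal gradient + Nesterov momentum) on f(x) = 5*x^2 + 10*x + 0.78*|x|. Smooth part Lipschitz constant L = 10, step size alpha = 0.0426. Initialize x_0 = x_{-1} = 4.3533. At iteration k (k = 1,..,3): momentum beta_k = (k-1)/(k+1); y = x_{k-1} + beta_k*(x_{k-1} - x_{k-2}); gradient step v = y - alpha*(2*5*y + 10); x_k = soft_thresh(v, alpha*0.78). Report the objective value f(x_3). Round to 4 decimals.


FISTA on f(x) = 5*x^2 + 10*x + 0.78*|x|
L = 10, alpha = 0.0426
Iteration 1: beta = 0.0, y = 4.3533 + 0.0*(4.3533 - 4.3533) = 4.3533
  grad(y) = 53.533, v = y - alpha*grad = 2.0728
  prox(v) = soft_thresh(2.0728, 0.0332) = 2.0396
Iteration 2: beta = 0.3333, y = 2.0396 + 0.3333*(2.0396 - 4.3533) = 1.2683
  grad(y) = 22.6832, v = y - alpha*grad = 0.302
  prox(v) = soft_thresh(0.302, 0.0332) = 0.2688
Iteration 3: beta = 0.5, y = 0.2688 + 0.5*(0.2688 - 2.0396) = -0.6166
  grad(y) = 3.834, v = y - alpha*grad = -0.7799
  prox(v) = soft_thresh(-0.7799, 0.0332) = -0.7467
f(x_3) = 5*(-0.7467)^2 + 10*(-0.7467) + 0.78*|-0.7467| = -4.0968


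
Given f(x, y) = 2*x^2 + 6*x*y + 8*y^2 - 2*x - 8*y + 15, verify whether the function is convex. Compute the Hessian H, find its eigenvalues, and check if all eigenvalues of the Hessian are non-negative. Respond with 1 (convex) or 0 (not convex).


The Hessian of f(x,y) = 2*x^2 + 6*x*y + 8*y^2 - 2*x - 8*y + 15 is:
H = [[4, 6], [6, 16]]
Trace = 4 + 16 = 20
Determinant = 4*16 - (6)^2 = 28
Discriminant = (20)^2 - 4*28 = 288.0
Eigenvalues: lambda_1 = 1.5147, lambda_2 = 18.4853
The function is convex.

1


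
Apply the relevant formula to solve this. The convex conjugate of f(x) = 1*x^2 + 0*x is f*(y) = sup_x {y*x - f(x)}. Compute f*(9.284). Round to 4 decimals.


f*(y) = sup_x {y*x - a*x^2 - b*x} = sup_x {(y-b)*x - a*x^2}
FOC: (y - b) - 2a*x = 0 => x* = (y - b)/(2a)
x* = (9.284 - 0)/(2*1) = 4.642
f*(9.284) = (y-b)^2/(4a) = (9.284 - 0)^2/(4*1)
= 86.1927/4 = 21.5482


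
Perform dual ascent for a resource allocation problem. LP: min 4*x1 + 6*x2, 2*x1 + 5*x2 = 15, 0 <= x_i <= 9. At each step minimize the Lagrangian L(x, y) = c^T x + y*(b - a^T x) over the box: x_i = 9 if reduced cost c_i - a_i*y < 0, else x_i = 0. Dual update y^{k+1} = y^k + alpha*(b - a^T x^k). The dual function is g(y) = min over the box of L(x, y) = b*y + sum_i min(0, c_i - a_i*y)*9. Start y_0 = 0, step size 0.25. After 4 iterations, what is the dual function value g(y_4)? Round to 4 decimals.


Dual ascent for LP: min 4*x1 + 6*x2, 2*x1 + 5*x2 = 15, 0 <= x_i <= 9
Step 1: y^k = 0.0, reduced costs: (4.0, 6.0)
  x^k = (0.0, 0.0), subgradient = b - a^T x = 15.0
  y^{k+1} = 0.0 + 0.25*15.0 = 3.75
Step 2: y^k = 3.75, reduced costs: (-3.5, -12.75)
  x^k = (9.0, 9.0), subgradient = b - a^T x = -48.0
  y^{k+1} = 3.75 + 0.25*-48.0 = -8.25
Step 3: y^k = -8.25, reduced costs: (20.5, 47.25)
  x^k = (0.0, 0.0), subgradient = b - a^T x = 15.0
  y^{k+1} = -8.25 + 0.25*15.0 = -4.5
Step 4: y^k = -4.5, reduced costs: (13.0, 28.5)
  x^k = (0.0, 0.0), subgradient = b - a^T x = 15.0
  y^{k+1} = -4.5 + 0.25*15.0 = -0.75
Dual objective at y_4 = -0.75: reduced costs (5.5, 9.75), box minimizer x = (0.0, 0.0)
g(y_4) = b*y + (c1 - a1*y)*x1 + (c2 - a2*y)*x2 = 15*(-0.75) + 5.5*0.0 + 9.75*0.0 = -11.25 + 0.0 + 0.0 = -11.25


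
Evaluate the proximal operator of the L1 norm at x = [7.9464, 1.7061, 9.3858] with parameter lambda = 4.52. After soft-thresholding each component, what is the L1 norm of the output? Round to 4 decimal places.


Soft-thresholding with lambda = 4.52:
prox(7.9464) = sign(7.9464)*max(|7.9464| - 4.52, 0) = 3.4264
prox(1.7061) = sign(1.7061)*max(|1.7061| - 4.52, 0) = 0.0
prox(9.3858) = sign(9.3858)*max(|9.3858| - 4.52, 0) = 4.8658
prox(x) = [3.4264, 0.0, 4.8658]
||prox(x)||_1 = 3.4264 + 0.0 + 4.8658 = 8.2922


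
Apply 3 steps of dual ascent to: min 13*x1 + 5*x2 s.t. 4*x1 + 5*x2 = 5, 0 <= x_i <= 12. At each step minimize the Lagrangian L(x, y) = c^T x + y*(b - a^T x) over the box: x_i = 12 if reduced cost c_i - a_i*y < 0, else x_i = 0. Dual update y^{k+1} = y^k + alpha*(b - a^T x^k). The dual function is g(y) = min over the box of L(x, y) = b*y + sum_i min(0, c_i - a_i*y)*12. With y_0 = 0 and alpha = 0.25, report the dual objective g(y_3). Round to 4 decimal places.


Dual ascent for LP: min 13*x1 + 5*x2, 4*x1 + 5*x2 = 5, 0 <= x_i <= 12
Step 1: y^k = 0.0, reduced costs: (13.0, 5.0)
  x^k = (0.0, 0.0), subgradient = b - a^T x = 5.0
  y^{k+1} = 0.0 + 0.25*5.0 = 1.25
Step 2: y^k = 1.25, reduced costs: (8.0, -1.25)
  x^k = (0.0, 12.0), subgradient = b - a^T x = -55.0
  y^{k+1} = 1.25 + 0.25*-55.0 = -12.5
Step 3: y^k = -12.5, reduced costs: (63.0, 67.5)
  x^k = (0.0, 0.0), subgradient = b - a^T x = 5.0
  y^{k+1} = -12.5 + 0.25*5.0 = -11.25
Dual objective at y_3 = -11.25: reduced costs (58.0, 61.25), box minimizer x = (0.0, 0.0)
g(y_3) = b*y + (c1 - a1*y)*x1 + (c2 - a2*y)*x2 = 5*(-11.25) + 58.0*0.0 + 61.25*0.0 = -56.25 + 0.0 + 0.0 = -56.25


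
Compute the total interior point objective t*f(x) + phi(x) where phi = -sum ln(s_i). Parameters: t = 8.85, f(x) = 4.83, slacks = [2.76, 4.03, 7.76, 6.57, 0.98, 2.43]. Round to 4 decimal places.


Step 1: Compute log-barrier.
ln values: [1.0152, 1.3938, 2.049, 1.8825, -0.0202, 0.8879]
phi = -(1.0152 + 1.3938 + 2.049 + 1.8825 - 0.0202 + 0.8879) = -7.2082
Step 2: Compute augmented objective.
t*f(x) = 8.85*4.83 = 42.7455
Total = 42.7455 - 7.2082 = 35.5373


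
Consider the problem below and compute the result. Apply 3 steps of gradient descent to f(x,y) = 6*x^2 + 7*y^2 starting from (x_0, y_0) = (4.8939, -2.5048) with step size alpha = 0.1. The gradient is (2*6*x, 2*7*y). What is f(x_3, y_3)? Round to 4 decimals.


Gradient descent on f(x,y) = 6*x^2 + 7*y^2.
Starting point: (4.8939, -2.5048), alpha = 0.1
Step 1: grad_x = 2*6*4.8939 = 58.7268, grad_y = 2*7*-2.5048 = -35.0672
  x_1 = 4.8939 - 0.1*58.7268 = -0.9788
  y_1 = -2.5048 - 0.1*-35.0672 = 1.0019
Step 2: grad_x = 2*6*-0.9788 = -11.7454, grad_y = 2*7*1.0019 = 14.0269
  x_2 = -0.9788 - 0.1*-11.7454 = 0.1958
  y_2 = 1.0019 - 0.1*14.0269 = -0.4008
Step 3: grad_x = 2*6*0.1958 = 2.3491, grad_y = 2*7*-0.4008 = -5.6108
  x_3 = 0.1958 - 0.1*2.3491 = -0.0392
  y_3 = -0.4008 - 0.1*-5.6108 = 0.1603
f(-0.0392, 0.1603) = 6*(-0.0392)^2 + 7*0.1603^2 = 0.1891


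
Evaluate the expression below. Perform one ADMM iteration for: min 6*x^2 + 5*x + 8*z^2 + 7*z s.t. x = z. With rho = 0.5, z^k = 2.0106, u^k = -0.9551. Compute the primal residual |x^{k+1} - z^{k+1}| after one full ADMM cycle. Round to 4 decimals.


ADMM iteration with rho = 0.5, z^k = 2.0106, u^k = -0.9551
Step 1: x-update.
Minimize 6*x^2 + 5*x + (0.5/2)*(x - 2.0106 - 0.9551)^2
FOC: (2*6 + 0.5)*x = -5 + 0.5*(2.0106 + 0.9551)
x^{k+1} = -0.2814
Step 2: z-update.
Minimize 8*z^2 + 7*z + (0.5/2)*(-0.2814 - z - 0.9551)^2
FOC: (2*8 + 0.5)*z = -7 + 0.5*(-0.2814 - 0.9551)
z^{k+1} = -0.4617
Step 3: u-update.
u^{k+1} = -0.9551 - 0.2814 + 0.4617 = -0.7748
Step 4: Primal residual = |-0.2814 + 0.4617| = 0.1803


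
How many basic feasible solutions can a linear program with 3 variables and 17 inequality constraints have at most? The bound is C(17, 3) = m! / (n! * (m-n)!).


Each vertex corresponds to some choice of n active constraints out of m, so the number of vertices is at most C(m, n) = m! / (n!(m-n)!).
m = 17, n = 3
Numerator: 17 * 16 * 15
Denominator: 3! = 6
C(17, 3) = 680


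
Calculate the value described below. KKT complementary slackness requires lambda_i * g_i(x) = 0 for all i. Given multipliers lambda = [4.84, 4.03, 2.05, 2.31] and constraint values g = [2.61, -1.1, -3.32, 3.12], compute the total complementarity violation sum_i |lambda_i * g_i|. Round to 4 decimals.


KKT complementary slackness check:
lambda_1 * g_1 = 4.84 * 2.61 = 12.6324
lambda_2 * g_2 = 4.03 * -1.1 = -4.433
lambda_3 * g_3 = 2.05 * -3.32 = -6.806
lambda_4 * g_4 = 2.31 * 3.12 = 7.2072
Total violation = 12.6324 + 4.433 + 6.806 + 7.2072 = 31.0786


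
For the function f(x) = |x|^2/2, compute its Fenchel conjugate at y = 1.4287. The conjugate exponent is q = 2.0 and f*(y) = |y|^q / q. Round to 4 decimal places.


The conjugate exponent q satisfies 1/p + 1/q = 1.
p = 2, so q = 2/(2 - 1) = 2.0
|y|^q = 1.4287^2.0 = 2.0412
f*(1.4287) = 2.0412 / 2.0 = 1.0206


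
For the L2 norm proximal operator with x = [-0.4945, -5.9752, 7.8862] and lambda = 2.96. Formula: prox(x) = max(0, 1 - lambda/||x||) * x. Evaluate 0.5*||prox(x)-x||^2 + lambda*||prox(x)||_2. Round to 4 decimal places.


Step 1: Compute ||x||.
||x|| = 9.9065
Step 2: Compute scaling factor.
scale = max(0, 1 - 2.96/9.9065) = 0.7012
Step 3: prox(x) = [-0.3467, -4.1899, 5.5299]
||prox(x)|| = 6.9465
Step 4: Proximal objective.
0.5*||prox-x||^2 = 4.3808
lambda*||prox|| = 20.5616
Total = 24.9426


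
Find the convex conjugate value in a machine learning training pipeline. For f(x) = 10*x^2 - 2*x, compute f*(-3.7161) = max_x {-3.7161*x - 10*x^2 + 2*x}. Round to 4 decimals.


f*(y) = sup_x {y*x - a*x^2 - b*x} = sup_x {(y-b)*x - a*x^2}
FOC: (y - b) - 2a*x = 0 => x* = (y - b)/(2a)
x* = (-3.7161 + 2)/(2*10) = -0.0858
f*(-3.7161) = (y-b)^2/(4a) = (-3.7161 + 2)^2/(4*10)
= 2.945/40 = 0.0736


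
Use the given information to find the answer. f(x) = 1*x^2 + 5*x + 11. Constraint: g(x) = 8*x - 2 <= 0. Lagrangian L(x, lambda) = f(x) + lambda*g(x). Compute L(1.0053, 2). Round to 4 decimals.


Step 1: Evaluate f(x).
f(1.0053) = 1*1.0053^2 + 5*1.0053 + 11 = 17.0371
Step 2: Evaluate g(x).
g(1.0053) = 8*1.0053 - 2 = 6.0424
Step 3: Compute Lagrangian.
L = 17.0371 + 2*6.0424 = 29.1219


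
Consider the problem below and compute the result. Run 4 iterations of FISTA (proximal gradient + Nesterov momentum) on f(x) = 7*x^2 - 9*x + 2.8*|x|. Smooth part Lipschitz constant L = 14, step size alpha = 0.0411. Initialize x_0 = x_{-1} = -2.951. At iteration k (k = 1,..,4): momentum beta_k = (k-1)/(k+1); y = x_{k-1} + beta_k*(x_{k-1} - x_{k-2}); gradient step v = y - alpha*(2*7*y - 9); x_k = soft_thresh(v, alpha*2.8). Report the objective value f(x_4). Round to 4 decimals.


FISTA on f(x) = 7*x^2 - 9*x + 2.8*|x|
L = 14, alpha = 0.0411
Iteration 1: beta = 0.0, y = -2.951 + 0.0*(-2.951 + 2.951) = -2.951
  grad(y) = -50.314, v = y - alpha*grad = -0.8831
  prox(v) = soft_thresh(-0.8831, 0.1151) = -0.768
Iteration 2: beta = 0.3333, y = -0.768 + 0.3333*(-0.768 + 2.951) = -0.0404
  grad(y) = -9.5649, v = y - alpha*grad = 0.3528
  prox(v) = soft_thresh(0.3528, 0.1151) = 0.2377
Iteration 3: beta = 0.5, y = 0.2377 + 0.5*(0.2377 + 0.768) = 0.7405
  grad(y) = 1.3675, v = y - alpha*grad = 0.6843
  prox(v) = soft_thresh(0.6843, 0.1151) = 0.5693
Iteration 4: beta = 0.6, y = 0.5693 + 0.6*(0.5693 - 0.2377) = 0.7682
  grad(y) = 1.7547, v = y - alpha*grad = 0.6961
  prox(v) = soft_thresh(0.6961, 0.1151) = 0.581
f(x_4) = 7*0.581^2 - 9*0.581 + 2.8*|0.581| = -1.2393


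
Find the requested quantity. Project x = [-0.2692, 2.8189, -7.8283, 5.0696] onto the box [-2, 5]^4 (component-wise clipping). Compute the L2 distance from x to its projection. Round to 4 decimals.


Project each component onto [-2, 5].
clip(-0.2692) = -0.2692, clip(2.8189) = 2.8189, clip(-7.8283) = -2.0, clip(5.0696) = 5.0
Projection = [-0.2692, 2.8189, -2.0, 5.0]
Squared diffs: [0.0, 0.0, 33.9691, 0.0048]
Distance = sqrt(33.9739) = 5.8287


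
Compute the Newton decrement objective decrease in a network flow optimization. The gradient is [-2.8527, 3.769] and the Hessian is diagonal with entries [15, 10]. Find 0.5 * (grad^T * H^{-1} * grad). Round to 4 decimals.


Step 1: H is diagonal, so H^(-1) * g = [-0.1902, 0.3769].
Step 2: g^T H^(-1) g = sum_i g_i^2 / H_ii
  = (-2.8527)^2/15 + (3.769)^2/10
  = 0.5425 + 1.4205 = 1.9631
Step 3: Objective decrease = 0.5 * g^T H^(-1) g = 0.9815


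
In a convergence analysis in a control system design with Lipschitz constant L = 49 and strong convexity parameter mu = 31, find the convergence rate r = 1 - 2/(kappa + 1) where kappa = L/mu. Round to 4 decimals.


Step 1: Compute the condition number.
kappa = L/mu = 49/31 = 1.5806
Step 2: Compute the convergence rate.
r = 1 - 2/(kappa + 1) = 1 - 2*mu/(L + mu) = (L - mu)/(L + mu) = 18/80 = 0.225


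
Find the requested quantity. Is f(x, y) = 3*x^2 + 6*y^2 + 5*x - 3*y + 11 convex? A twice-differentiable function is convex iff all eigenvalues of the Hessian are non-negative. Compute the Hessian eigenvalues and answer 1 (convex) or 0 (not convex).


The Hessian of f(x,y) = 3*x^2 + 6*y^2 + 5*x - 3*y + 11 is:
H = [[6, 0], [0, 12]]
Trace = 6 + 12 = 18
Determinant = 6*12 - (0)^2 = 72
Discriminant = (18)^2 - 4*72 = 36.0
Eigenvalues: lambda_1 = 6.0, lambda_2 = 12.0
The function is convex.

1


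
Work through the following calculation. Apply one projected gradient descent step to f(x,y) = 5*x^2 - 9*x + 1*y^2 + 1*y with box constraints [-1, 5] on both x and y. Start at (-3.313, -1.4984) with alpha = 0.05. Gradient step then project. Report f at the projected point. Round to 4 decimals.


Step 1: Compute gradient at (-3.313, -1.4984).
grad_x = 2*5*-3.313 - 9 = -42.13
grad_y = 2*1*-1.4984 + 1 = -1.9968
Step 2: Gradient step.
x_raw = -3.313 - 0.05*-42.13 = -1.2065
y_raw = -1.4984 - 0.05*-1.9968 = -1.3986
Step 3: Project onto [-1, 5].
x_proj = clip(-1.2065) = -1.0
y_proj = clip(-1.3986) = -1.0
Step 4: Evaluate f.
f(-1.0, -1.0) = 14.0


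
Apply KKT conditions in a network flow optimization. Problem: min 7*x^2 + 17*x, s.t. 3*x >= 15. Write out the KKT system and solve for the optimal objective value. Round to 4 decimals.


Step 1: Try lambda = 0 (constraint inactive).
x_unc = -17/(2*7) = -1.2143
Check: 3*-1.2143 = -3.6429 < 15 -- violated!
Step 2: Constraint must be active: 3*x = 15
x* = 15/3 = 5.0
lambda = (2*7*5.0 + 17)/3 = 29.0
Step 3: Compute optimal value.
f(x*) = 7*5.0^2 + 17*5.0 = 260.0


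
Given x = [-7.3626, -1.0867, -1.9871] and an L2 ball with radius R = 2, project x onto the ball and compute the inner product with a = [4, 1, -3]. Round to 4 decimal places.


Step 1: Compute ||x|| (intermediates to 6 decimals).
||x|| = sqrt((-7.3626)^2 + (-1.0867)^2 + (-1.9871)^2) = 7.703075
Step 2: Project.
Since ||x|| > R, scale = R/||x|| = 2/7.703075 = 0.259637, proj(x) = scale * x
proj(x) = [-1.911603, -0.282148, -0.515925]
Step 3: Dot product.
a^T * proj(x) = 4*(-1.911603) + 1*(-0.282148) - 3*(-0.515925) = -6.3808


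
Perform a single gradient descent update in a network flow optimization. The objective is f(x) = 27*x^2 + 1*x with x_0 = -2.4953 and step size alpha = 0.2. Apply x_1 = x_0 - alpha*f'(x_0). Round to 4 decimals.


We compute the gradient at x_0 and apply the update.
f'(x) = 54*x + 1
f'(-2.4953) = 54*-2.4953 + 1 = -133.7462
x_1 = -2.4953 - 0.2*-133.7462 = 24.2539


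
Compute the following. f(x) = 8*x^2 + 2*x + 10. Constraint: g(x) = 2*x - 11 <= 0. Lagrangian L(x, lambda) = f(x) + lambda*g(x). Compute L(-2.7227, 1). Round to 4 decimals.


Step 1: Evaluate f(x).
f(-2.7227) = 8*(-2.7227)^2 + 2*(-2.7227) + 10 = 63.8594
Step 2: Evaluate g(x).
g(-2.7227) = 2*-2.7227 - 11 = -16.4454
Step 3: Compute Lagrangian.
L = 63.8594 + 1*-16.4454 = 47.414


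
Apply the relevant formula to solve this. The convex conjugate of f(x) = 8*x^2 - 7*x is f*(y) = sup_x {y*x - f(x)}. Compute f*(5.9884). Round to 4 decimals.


f*(y) = sup_x {y*x - a*x^2 - b*x} = sup_x {(y-b)*x - a*x^2}
FOC: (y - b) - 2a*x = 0 => x* = (y - b)/(2a)
x* = (5.9884 + 7)/(2*8) = 0.8118
f*(5.9884) = (y-b)^2/(4a) = (5.9884 + 7)^2/(4*8)
= 168.6985/32 = 5.2718


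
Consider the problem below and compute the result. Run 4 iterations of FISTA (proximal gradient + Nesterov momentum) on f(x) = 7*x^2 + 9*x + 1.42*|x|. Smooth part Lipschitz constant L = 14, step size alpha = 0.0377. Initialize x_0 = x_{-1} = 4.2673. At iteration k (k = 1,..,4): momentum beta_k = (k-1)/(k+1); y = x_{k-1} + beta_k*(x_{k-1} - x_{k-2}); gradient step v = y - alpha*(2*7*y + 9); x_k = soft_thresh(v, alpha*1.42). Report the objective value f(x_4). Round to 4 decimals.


FISTA on f(x) = 7*x^2 + 9*x + 1.42*|x|
L = 14, alpha = 0.0377
Iteration 1: beta = 0.0, y = 4.2673 + 0.0*(4.2673 - 4.2673) = 4.2673
  grad(y) = 68.7422, v = y - alpha*grad = 1.6757
  prox(v) = soft_thresh(1.6757, 0.0535) = 1.6222
Iteration 2: beta = 0.3333, y = 1.6222 + 0.3333*(1.6222 - 4.2673) = 0.7405
  grad(y) = 19.3667, v = y - alpha*grad = 0.0104
  prox(v) = soft_thresh(0.0104, 0.0535) = 0.0
Iteration 3: beta = 0.5, y = 0.0 + 0.5*(0.0 - 1.6222) = -0.8111
  grad(y) = -2.3553, v = y - alpha*grad = -0.7223
  prox(v) = soft_thresh(-0.7223, 0.0535) = -0.6688
Iteration 4: beta = 0.6, y = -0.6688 + 0.6*(-0.6688 - 0.0) = -1.07
  grad(y) = -5.9803, v = y - alpha*grad = -0.8446
  prox(v) = soft_thresh(-0.8446, 0.0535) = -0.791
f(x_4) = 7*(-0.791)^2 + 9*(-0.791) + 1.42*|-0.791| = -1.6159


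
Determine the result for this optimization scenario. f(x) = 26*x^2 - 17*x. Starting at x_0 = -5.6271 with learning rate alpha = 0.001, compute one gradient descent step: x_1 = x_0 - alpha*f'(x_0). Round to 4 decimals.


We compute the gradient at x_0 and apply the update.
f'(x) = 52*x - 17
f'(-5.6271) = 52*-5.6271 - 17 = -309.6092
x_1 = -5.6271 - 0.001*-309.6092 = -5.3175


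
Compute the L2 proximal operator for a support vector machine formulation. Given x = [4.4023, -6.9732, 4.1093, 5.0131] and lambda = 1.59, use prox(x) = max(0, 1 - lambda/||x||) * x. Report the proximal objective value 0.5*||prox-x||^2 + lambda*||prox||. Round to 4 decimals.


Step 1: Compute ||x||.
||x|| = 10.4892
Step 2: Compute scaling factor.
scale = max(0, 1 - 1.59/10.4892) = 0.8484
Step 3: prox(x) = [3.735, -5.9162, 3.4864, 4.2532]
||prox(x)|| = 8.8992
Step 4: Proximal objective.
0.5*||prox-x||^2 = 1.2641
lambda*||prox|| = 14.1497
Total = 15.4138


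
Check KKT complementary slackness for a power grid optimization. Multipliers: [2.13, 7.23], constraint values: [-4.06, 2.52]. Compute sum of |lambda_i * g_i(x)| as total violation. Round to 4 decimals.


KKT complementary slackness check:
lambda_1 * g_1 = 2.13 * -4.06 = -8.6478
lambda_2 * g_2 = 7.23 * 2.52 = 18.2196
Total violation = 8.6478 + 18.2196 = 26.8674


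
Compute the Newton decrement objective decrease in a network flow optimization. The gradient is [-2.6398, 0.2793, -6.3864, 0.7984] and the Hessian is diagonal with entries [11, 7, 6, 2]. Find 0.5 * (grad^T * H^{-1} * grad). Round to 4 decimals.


Step 1: H is diagonal, so H^(-1) * g = [-0.24, 0.0399, -1.0644, 0.3992].
Step 2: g^T H^(-1) g = sum_i g_i^2 / H_ii
  = (-2.6398)^2/11 + (0.2793)^2/7 + (-6.3864)^2/6 + (0.7984)^2/2
  = 0.6335 + 0.0111 + 6.7977 + 0.3187 = 7.7611
Step 3: Objective decrease = 0.5 * g^T H^(-1) g = 3.8805


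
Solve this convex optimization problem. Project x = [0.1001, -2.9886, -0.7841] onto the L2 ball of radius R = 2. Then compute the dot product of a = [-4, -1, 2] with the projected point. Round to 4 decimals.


Step 1: Compute ||x|| (intermediates to 6 decimals).
||x|| = sqrt(0.1001^2 + (-2.9886)^2 + (-0.7841)^2) = 3.091369
Step 2: Project.
Since ||x|| > R, scale = R/||x|| = 2/3.091369 = 0.646963, proj(x) = scale * x
proj(x) = [0.064761, -1.933514, -0.507284]
Step 3: Dot product.
a^T * proj(x) = -4*0.064761 - 1*(-1.933514) + 2*(-0.507284) = 0.6599


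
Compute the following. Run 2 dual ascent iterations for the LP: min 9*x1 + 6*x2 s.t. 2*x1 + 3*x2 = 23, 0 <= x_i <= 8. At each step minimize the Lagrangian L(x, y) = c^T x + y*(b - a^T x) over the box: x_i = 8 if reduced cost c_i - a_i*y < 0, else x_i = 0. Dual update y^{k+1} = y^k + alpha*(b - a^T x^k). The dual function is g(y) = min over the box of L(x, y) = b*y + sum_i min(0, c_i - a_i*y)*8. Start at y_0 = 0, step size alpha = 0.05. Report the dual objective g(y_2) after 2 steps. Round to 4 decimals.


Dual ascent for LP: min 9*x1 + 6*x2, 2*x1 + 3*x2 = 23, 0 <= x_i <= 8
Step 1: y^k = 0.0, reduced costs: (9.0, 6.0)
  x^k = (0.0, 0.0), subgradient = b - a^T x = 23.0
  y^{k+1} = 0.0 + 0.05*23.0 = 1.15
Step 2: y^k = 1.15, reduced costs: (6.7, 2.55)
  x^k = (0.0, 0.0), subgradient = b - a^T x = 23.0
  y^{k+1} = 1.15 + 0.05*23.0 = 2.3
Dual objective at y_2 = 2.3: reduced costs (4.4, -0.9), box minimizer x = (0.0, 8.0)
g(y_2) = b*y + (c1 - a1*y)*x1 + (c2 - a2*y)*x2 = 23*2.3 + 4.4*0.0 + (-0.9)*8.0 = 52.9 + 0.0 - 7.2 = 45.7


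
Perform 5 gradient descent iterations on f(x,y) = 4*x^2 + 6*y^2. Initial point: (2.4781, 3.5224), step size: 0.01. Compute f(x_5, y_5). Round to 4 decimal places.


Gradient descent on f(x,y) = 4*x^2 + 6*y^2.
Starting point: (2.4781, 3.5224), alpha = 0.01
Step 1: grad_x = 2*4*2.4781 = 19.8248, grad_y = 2*6*3.5224 = 42.2688
  x_1 = 2.4781 - 0.01*19.8248 = 2.2799
  y_1 = 3.5224 - 0.01*42.2688 = 3.0997
Step 2: grad_x = 2*4*2.2799 = 18.2388, grad_y = 2*6*3.0997 = 37.1965
  x_2 = 2.2799 - 0.01*18.2388 = 2.0975
  y_2 = 3.0997 - 0.01*37.1965 = 2.7277
Step 3: grad_x = 2*4*2.0975 = 16.7797, grad_y = 2*6*2.7277 = 32.733
  x_3 = 2.0975 - 0.01*16.7797 = 1.9297
  y_3 = 2.7277 - 0.01*32.733 = 2.4004
Step 4: grad_x = 2*4*1.9297 = 15.4373, grad_y = 2*6*2.4004 = 28.805
  x_4 = 1.9297 - 0.01*15.4373 = 1.7753
  y_4 = 2.4004 - 0.01*28.805 = 2.1124
Step 5: grad_x = 2*4*1.7753 = 14.2023, grad_y = 2*6*2.1124 = 25.3484
  x_5 = 1.7753 - 0.01*14.2023 = 1.6333
  y_5 = 2.1124 - 0.01*25.3484 = 1.8589
f(1.6333, 1.8589) = 4*1.6333^2 + 6*1.8589^2 = 31.403


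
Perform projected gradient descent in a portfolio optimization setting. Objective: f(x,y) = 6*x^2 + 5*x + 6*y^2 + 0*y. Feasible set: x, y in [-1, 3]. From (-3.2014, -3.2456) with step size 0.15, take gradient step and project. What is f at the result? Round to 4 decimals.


Step 1: Compute gradient at (-3.2014, -3.2456).
grad_x = 2*6*-3.2014 + 5 = -33.4168
grad_y = 2*6*-3.2456 + 0 = -38.9472
Step 2: Gradient step.
x_raw = -3.2014 - 0.15*-33.4168 = 1.8111
y_raw = -3.2456 - 0.15*-38.9472 = 2.5965
Step 3: Project onto [-1, 3].
x_proj = clip(1.8111) = 1.8111
y_proj = clip(2.5965) = 2.5965
Step 4: Evaluate f.
f(1.8111, 2.5965) = 69.1868


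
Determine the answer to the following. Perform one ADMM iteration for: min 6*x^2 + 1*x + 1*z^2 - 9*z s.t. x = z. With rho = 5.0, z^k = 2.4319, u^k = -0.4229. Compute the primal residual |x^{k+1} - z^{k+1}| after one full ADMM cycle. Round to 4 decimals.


ADMM iteration with rho = 5.0, z^k = 2.4319, u^k = -0.4229
Step 1: x-update.
Minimize 6*x^2 + 1*x + (5.0/2)*(x - 2.4319 - 0.4229)^2
FOC: (2*6 + 5.0)*x = -1 + 5.0*(2.4319 + 0.4229)
x^{k+1} = 0.7808
Step 2: z-update.
Minimize 1*z^2 - 9*z + (5.0/2)*(0.7808 - z - 0.4229)^2
FOC: (2*1 + 5.0)*z = 9 + 5.0*(0.7808 - 0.4229)
z^{k+1} = 1.5414
Step 3: u-update.
u^{k+1} = -0.4229 + 0.7808 - 1.5414 = -1.1835
Step 4: Primal residual = |0.7808 - 1.5414| = 0.7606


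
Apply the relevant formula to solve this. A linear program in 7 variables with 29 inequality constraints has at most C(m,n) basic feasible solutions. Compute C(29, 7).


Each vertex corresponds to some choice of n active constraints out of m, so the number of vertices is at most C(m, n) = m! / (n!(m-n)!).
m = 29, n = 7
Numerator: 29 * 28 * 27 * 26 * 25 * 24 * 23
Denominator: 7! = 5040
C(29, 7) = 1560780


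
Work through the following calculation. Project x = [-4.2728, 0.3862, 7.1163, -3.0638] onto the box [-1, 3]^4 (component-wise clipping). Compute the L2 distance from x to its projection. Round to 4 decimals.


Project each component onto [-1, 3].
clip(-4.2728) = -1.0, clip(0.3862) = 0.3862, clip(7.1163) = 3.0, clip(-3.0638) = -1.0
Projection = [-1.0, 0.3862, 3.0, -1.0]
Squared diffs: [10.7112, 0.0, 16.9439, 4.2593]
Distance = sqrt(31.9144) = 5.6493


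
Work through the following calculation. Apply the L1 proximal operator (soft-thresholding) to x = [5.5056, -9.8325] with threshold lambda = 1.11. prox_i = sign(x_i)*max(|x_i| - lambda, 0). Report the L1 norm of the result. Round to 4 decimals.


Soft-thresholding with lambda = 1.11:
prox(5.5056) = sign(5.5056)*max(|5.5056| - 1.11, 0) = 4.3956
prox(-9.8325) = sign(-9.8325)*max(|-9.8325| - 1.11, 0) = -8.7225
prox(x) = [4.3956, -8.7225]
||prox(x)||_1 = 4.3956 + 8.7225 = 13.1181


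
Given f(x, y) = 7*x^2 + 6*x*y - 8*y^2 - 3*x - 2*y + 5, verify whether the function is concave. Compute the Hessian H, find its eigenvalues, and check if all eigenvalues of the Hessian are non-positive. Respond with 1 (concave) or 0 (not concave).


The Hessian of f(x,y) = 7*x^2 + 6*x*y - 8*y^2 - 3*x - 2*y + 5 is:
H = [[14, 6], [6, -16]]
Trace = 14 - 16 = -2
Determinant = 14*-16 - (6)^2 = -260
Discriminant = (-2)^2 - 4*-260 = 1044.0
Eigenvalues: lambda_1 = -17.1555, lambda_2 = 15.1555
The function is not concave.

0


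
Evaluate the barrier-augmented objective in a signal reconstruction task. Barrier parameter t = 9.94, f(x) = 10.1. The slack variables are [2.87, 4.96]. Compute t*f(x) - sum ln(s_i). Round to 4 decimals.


Step 1: Compute log-barrier.
ln values: [1.0543, 1.6014]
phi = -(1.0543 + 1.6014) = -2.6557
Step 2: Compute augmented objective.
t*f(x) = 9.94*10.1 = 100.394
Total = 100.394 - 2.6557 = 97.7383


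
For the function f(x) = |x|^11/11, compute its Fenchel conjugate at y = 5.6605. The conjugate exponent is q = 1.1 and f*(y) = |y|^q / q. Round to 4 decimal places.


The conjugate exponent q satisfies 1/p + 1/q = 1.
p = 11, so q = 11/(11 - 1) = 1.1
|y|^q = 5.6605^1.1 = 6.7319
f*(5.6605) = 6.7319 / 1.1 = 6.1199


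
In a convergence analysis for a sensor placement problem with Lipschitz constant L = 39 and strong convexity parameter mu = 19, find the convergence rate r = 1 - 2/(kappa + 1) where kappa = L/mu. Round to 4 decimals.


Step 1: Compute the condition number.
kappa = L/mu = 39/19 = 2.0526
Step 2: Compute the convergence rate.
r = 1 - 2/(kappa + 1) = 1 - 2*mu/(L + mu) = (L - mu)/(L + mu) = 20/58 = 0.3448


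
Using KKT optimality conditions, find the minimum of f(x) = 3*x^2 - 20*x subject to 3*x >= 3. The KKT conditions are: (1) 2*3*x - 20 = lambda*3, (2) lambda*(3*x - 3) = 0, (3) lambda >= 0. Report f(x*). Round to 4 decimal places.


Step 1: Try lambda = 0 (constraint inactive).
Stationarity: 2*3*x - 20 = 0
x* = 20/(2*3) = 10/3 = 3.3333 (rounded; the exact value 10/3 is used below)
Check constraint: 3*3.3333 = 9.9999 >= 3 -- satisfied.
Step 2: Compute optimal value.
f(x*) = 3*(10/3)^2 - 20*(10/3) = -33.3333


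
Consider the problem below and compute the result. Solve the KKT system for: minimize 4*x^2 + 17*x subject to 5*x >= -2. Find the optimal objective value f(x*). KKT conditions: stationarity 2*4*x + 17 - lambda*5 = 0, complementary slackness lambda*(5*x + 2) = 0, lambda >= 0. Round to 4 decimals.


Step 1: Try lambda = 0 (constraint inactive).
x_unc = -17/(2*4) = -2.125
Check: 5*-2.125 = -10.625 < -2 -- violated!
Step 2: Constraint must be active: 5*x = -2
x* = -2/5 = -0.4
lambda = (2*4*(-0.4) + 17)/5 = 2.76
Step 3: Compute optimal value.
f(x*) = 4*(-0.4)^2 + 17*(-0.4) = -6.16


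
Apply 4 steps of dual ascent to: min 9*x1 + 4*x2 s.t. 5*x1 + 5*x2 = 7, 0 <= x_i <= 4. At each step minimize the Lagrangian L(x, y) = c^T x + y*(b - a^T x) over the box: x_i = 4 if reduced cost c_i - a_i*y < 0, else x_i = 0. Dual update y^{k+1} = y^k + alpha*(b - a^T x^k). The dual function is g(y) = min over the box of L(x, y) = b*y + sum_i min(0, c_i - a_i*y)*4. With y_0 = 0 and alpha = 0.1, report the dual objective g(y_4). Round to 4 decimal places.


Dual ascent for LP: min 9*x1 + 4*x2, 5*x1 + 5*x2 = 7, 0 <= x_i <= 4
Step 1: y^k = 0.0, reduced costs: (9.0, 4.0)
  x^k = (0.0, 0.0), subgradient = b - a^T x = 7.0
  y^{k+1} = 0.0 + 0.1*7.0 = 0.7
Step 2: y^k = 0.7, reduced costs: (5.5, 0.5)
  x^k = (0.0, 0.0), subgradient = b - a^T x = 7.0
  y^{k+1} = 0.7 + 0.1*7.0 = 1.4
Step 3: y^k = 1.4, reduced costs: (2.0, -3.0)
  x^k = (0.0, 4.0), subgradient = b - a^T x = -13.0
  y^{k+1} = 1.4 + 0.1*-13.0 = 0.1
Step 4: y^k = 0.1, reduced costs: (8.5, 3.5)
  x^k = (0.0, 0.0), subgradient = b - a^T x = 7.0
  y^{k+1} = 0.1 + 0.1*7.0 = 0.8
Dual objective at y_4 = 0.8: reduced costs (5.0, 0.0), box minimizer x = (0.0, 0.0)
g(y_4) = b*y + (c1 - a1*y)*x1 + (c2 - a2*y)*x2 = 7*0.8 + 5.0*0.0 + 0.0*0.0 = 5.6 + 0.0 + 0.0 = 5.6


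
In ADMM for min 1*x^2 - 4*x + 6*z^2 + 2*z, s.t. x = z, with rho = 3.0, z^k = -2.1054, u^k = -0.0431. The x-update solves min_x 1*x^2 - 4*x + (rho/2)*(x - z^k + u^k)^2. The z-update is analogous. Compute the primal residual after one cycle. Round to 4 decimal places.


ADMM iteration with rho = 3.0, z^k = -2.1054, u^k = -0.0431
Step 1: x-update.
Minimize 1*x^2 - 4*x + (3.0/2)*(x + 2.1054 - 0.0431)^2
FOC: (2*1 + 3.0)*x = 4 + 3.0*(-2.1054 + 0.0431)
x^{k+1} = -0.4374
Step 2: z-update.
Minimize 6*z^2 + 2*z + (3.0/2)*(-0.4374 - z - 0.0431)^2
FOC: (2*6 + 3.0)*z = -2 + 3.0*(-0.4374 - 0.0431)
z^{k+1} = -0.2294
Step 3: u-update.
u^{k+1} = -0.0431 - 0.4374 + 0.2294 = -0.2511
Step 4: Primal residual = |-0.4374 + 0.2294| = 0.208


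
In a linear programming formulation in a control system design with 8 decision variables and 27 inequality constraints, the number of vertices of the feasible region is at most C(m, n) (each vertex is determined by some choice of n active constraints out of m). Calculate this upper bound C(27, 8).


Each vertex corresponds to some choice of n active constraints out of m, so the number of vertices is at most C(m, n) = m! / (n!(m-n)!).
m = 27, n = 8
Numerator: 27 * 26 * 25 * 24 * 23 * 22 * 21 * 20
Denominator: 8! = 40320
C(27, 8) = 2220075


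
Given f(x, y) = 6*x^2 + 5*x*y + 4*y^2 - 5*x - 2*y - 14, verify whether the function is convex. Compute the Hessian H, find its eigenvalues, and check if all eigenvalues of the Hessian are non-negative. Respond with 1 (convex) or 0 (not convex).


The Hessian of f(x,y) = 6*x^2 + 5*x*y + 4*y^2 - 5*x - 2*y - 14 is:
H = [[12, 5], [5, 8]]
Trace = 12 + 8 = 20
Determinant = 12*8 - (5)^2 = 71
Discriminant = (20)^2 - 4*71 = 116.0
Eigenvalues: lambda_1 = 4.6148, lambda_2 = 15.3852
The function is convex.

1


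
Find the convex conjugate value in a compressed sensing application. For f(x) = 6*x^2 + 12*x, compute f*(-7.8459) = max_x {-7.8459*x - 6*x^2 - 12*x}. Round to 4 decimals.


f*(y) = sup_x {y*x - a*x^2 - b*x} = sup_x {(y-b)*x - a*x^2}
FOC: (y - b) - 2a*x = 0 => x* = (y - b)/(2a)
x* = (-7.8459 - 12)/(2*6) = -1.6538
f*(-7.8459) = (y-b)^2/(4a) = (-7.8459 - 12)^2/(4*6)
= 393.8597/24 = 16.4108


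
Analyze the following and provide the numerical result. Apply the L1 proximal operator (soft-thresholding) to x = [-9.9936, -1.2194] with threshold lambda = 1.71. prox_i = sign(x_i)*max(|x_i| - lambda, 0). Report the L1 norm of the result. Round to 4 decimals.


Soft-thresholding with lambda = 1.71:
prox(-9.9936) = sign(-9.9936)*max(|-9.9936| - 1.71, 0) = -8.2836
prox(-1.2194) = sign(-1.2194)*max(|-1.2194| - 1.71, 0) = 0.0
prox(x) = [-8.2836, 0.0]
||prox(x)||_1 = 8.2836 + 0.0 = 8.2836


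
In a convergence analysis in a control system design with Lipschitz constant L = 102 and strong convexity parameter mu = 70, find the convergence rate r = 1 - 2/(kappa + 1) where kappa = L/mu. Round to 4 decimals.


Step 1: Compute the condition number.
kappa = L/mu = 102/70 = 1.4571
Step 2: Compute the convergence rate.
r = 1 - 2/(kappa + 1) = 1 - 2*mu/(L + mu) = (L - mu)/(L + mu) = 32/172 = 0.186


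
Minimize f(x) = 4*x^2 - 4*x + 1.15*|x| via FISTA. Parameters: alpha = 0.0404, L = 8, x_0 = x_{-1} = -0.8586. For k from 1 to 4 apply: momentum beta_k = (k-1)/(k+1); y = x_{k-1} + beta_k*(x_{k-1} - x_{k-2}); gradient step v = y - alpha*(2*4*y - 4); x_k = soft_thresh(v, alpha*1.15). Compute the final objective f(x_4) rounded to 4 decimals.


FISTA on f(x) = 4*x^2 - 4*x + 1.15*|x|
L = 8, alpha = 0.0404
Iteration 1: beta = 0.0, y = -0.8586 + 0.0*(-0.8586 + 0.8586) = -0.8586
  grad(y) = -10.8688, v = y - alpha*grad = -0.4195
  prox(v) = soft_thresh(-0.4195, 0.0465) = -0.373
Iteration 2: beta = 0.3333, y = -0.373 + 0.3333*(-0.373 + 0.8586) = -0.2112
  grad(y) = -5.6895, v = y - alpha*grad = 0.0187
  prox(v) = soft_thresh(0.0187, 0.0465) = 0.0
Iteration 3: beta = 0.5, y = 0.0 + 0.5*(0.0 + 0.373) = 0.1865
  grad(y) = -2.5078, v = y - alpha*grad = 0.2878
  prox(v) = soft_thresh(0.2878, 0.0465) = 0.2414
Iteration 4: beta = 0.6, y = 0.2414 + 0.6*(0.2414 - 0.0) = 0.3862
  grad(y) = -0.9104, v = y - alpha*grad = 0.423
  prox(v) = soft_thresh(0.423, 0.0465) = 0.3765
f(x_4) = 4*0.3765^2 - 4*0.3765 + 1.15*|0.3765| = -0.506


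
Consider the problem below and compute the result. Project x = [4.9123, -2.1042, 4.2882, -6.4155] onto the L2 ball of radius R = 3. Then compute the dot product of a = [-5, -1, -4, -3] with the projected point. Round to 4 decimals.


Step 1: Compute ||x|| (intermediates to 6 decimals).
||x|| = sqrt(4.9123^2 + (-2.1042)^2 + 4.2882^2 + (-6.4155)^2) = 9.386461
Step 2: Project.
Since ||x|| > R, scale = R/||x|| = 3/9.386461 = 0.319609, proj(x) = scale * x
proj(x) = [1.570015, -0.672521, 1.370547, -2.050452]
Step 3: Dot product.
a^T * proj(x) = -5*1.570015 - 1*(-0.672521) - 4*1.370547 - 3*(-2.050452) = -6.5084


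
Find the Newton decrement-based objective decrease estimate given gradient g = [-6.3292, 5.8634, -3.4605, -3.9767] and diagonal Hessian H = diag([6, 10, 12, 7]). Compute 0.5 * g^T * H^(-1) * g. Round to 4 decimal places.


Step 1: H is diagonal, so H^(-1) * g = [-1.0549, 0.5863, -0.2884, -0.5681].
Step 2: g^T H^(-1) g = sum_i g_i^2 / H_ii
  = (-6.3292)^2/6 + (5.8634)^2/10 + (-3.4605)^2/12 + (-3.9767)^2/7
  = 6.6765 + 3.4379 + 0.9979 + 2.2592 = 13.3715
Step 3: Objective decrease = 0.5 * g^T H^(-1) g = 6.6857


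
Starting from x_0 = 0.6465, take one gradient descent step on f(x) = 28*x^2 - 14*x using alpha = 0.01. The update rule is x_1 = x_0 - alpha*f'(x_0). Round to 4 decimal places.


We compute the gradient at x_0 and apply the update.
f'(x) = 56*x - 14
f'(0.6465) = 56*0.6465 - 14 = 22.204
x_1 = 0.6465 - 0.01*22.204 = 0.4245


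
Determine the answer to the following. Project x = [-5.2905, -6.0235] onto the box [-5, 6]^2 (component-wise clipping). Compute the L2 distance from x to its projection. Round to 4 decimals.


Project each component onto [-5, 6].
clip(-5.2905) = -5.0, clip(-6.0235) = -5.0
Projection = [-5.0, -5.0]
Squared diffs: [0.0844, 1.0476]
Distance = sqrt(1.132) = 1.0639


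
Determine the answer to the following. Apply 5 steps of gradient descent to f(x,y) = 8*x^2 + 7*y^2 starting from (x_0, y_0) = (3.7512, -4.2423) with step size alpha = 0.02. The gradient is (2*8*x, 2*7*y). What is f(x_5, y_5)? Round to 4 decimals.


Gradient descent on f(x,y) = 8*x^2 + 7*y^2.
Starting point: (3.7512, -4.2423), alpha = 0.02
Step 1: grad_x = 2*8*3.7512 = 60.0192, grad_y = 2*7*-4.2423 = -59.3922
  x_1 = 3.7512 - 0.02*60.0192 = 2.5508
  y_1 = -4.2423 - 0.02*-59.3922 = -3.0545
Step 2: grad_x = 2*8*2.5508 = 40.8131, grad_y = 2*7*-3.0545 = -42.7624
  x_2 = 2.5508 - 0.02*40.8131 = 1.7346
  y_2 = -3.0545 - 0.02*-42.7624 = -2.1992
Step 3: grad_x = 2*8*1.7346 = 27.7529, grad_y = 2*7*-2.1992 = -30.7889
  x_3 = 1.7346 - 0.02*27.7529 = 1.1795
  y_3 = -2.1992 - 0.02*-30.7889 = -1.5834
Step 4: grad_x = 2*8*1.1795 = 18.872, grad_y = 2*7*-1.5834 = -22.168
  x_4 = 1.1795 - 0.02*18.872 = 0.8021
  y_4 = -1.5834 - 0.02*-22.168 = -1.1401
Step 5: grad_x = 2*8*0.8021 = 12.8329, grad_y = 2*7*-1.1401 = -15.961
  x_5 = 0.8021 - 0.02*12.8329 = 0.5454
  y_5 = -1.1401 - 0.02*-15.961 = -0.8209
f(0.5454, -0.8209) = 8*0.5454^2 + 7*(-0.8209)^2 = 7.0962


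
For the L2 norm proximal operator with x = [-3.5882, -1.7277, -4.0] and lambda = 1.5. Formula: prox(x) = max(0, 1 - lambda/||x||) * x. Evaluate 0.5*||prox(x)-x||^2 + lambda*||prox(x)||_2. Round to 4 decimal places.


Step 1: Compute ||x||.
||x|| = 5.6445
Step 2: Compute scaling factor.
scale = max(0, 1 - 1.5/5.6445) = 0.7343
Step 3: prox(x) = [-2.6346, -1.2686, -2.937]
||prox(x)|| = 4.1445
Step 4: Proximal objective.
0.5*||prox-x||^2 = 1.125
lambda*||prox|| = 6.2168
Total = 7.3417


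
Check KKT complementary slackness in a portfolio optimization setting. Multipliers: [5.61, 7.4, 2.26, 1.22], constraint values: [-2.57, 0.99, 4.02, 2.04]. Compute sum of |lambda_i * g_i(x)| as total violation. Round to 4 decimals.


KKT complementary slackness check:
lambda_1 * g_1 = 5.61 * -2.57 = -14.4177
lambda_2 * g_2 = 7.4 * 0.99 = 7.326
lambda_3 * g_3 = 2.26 * 4.02 = 9.0852
lambda_4 * g_4 = 1.22 * 2.04 = 2.4888
Total violation = 14.4177 + 7.326 + 9.0852 + 2.4888 = 33.3177


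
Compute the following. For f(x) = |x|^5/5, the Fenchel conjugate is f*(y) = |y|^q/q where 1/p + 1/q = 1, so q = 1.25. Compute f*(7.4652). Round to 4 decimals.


The conjugate exponent q satisfies 1/p + 1/q = 1.
p = 5, so q = 5/(5 - 1) = 1.25
|y|^q = 7.4652^1.25 = 12.3396
f*(7.4652) = 12.3396 / 1.25 = 9.8717


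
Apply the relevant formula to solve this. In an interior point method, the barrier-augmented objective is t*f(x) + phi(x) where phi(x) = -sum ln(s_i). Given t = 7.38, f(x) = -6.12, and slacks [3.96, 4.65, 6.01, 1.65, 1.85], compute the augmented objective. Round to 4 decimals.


Step 1: Compute log-barrier.
ln values: [1.3762, 1.5369, 1.7934, 0.5008, 0.6152]
phi = -(1.3762 + 1.5369 + 1.7934 + 0.5008 + 0.6152) = -5.8225
Step 2: Compute augmented objective.
t*f(x) = 7.38*-6.12 = -45.1656
Total = -45.1656 - 5.8225 = -50.9881


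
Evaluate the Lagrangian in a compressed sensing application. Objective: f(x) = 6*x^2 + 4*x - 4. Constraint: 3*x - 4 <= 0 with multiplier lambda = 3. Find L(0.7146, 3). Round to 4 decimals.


Step 1: Evaluate f(x).
f(0.7146) = 6*0.7146^2 + 4*0.7146 - 4 = 1.9223
Step 2: Evaluate g(x).
g(0.7146) = 3*0.7146 - 4 = -1.8562
Step 3: Compute Lagrangian.
L = 1.9223 + 3*-1.8562 = -3.6463


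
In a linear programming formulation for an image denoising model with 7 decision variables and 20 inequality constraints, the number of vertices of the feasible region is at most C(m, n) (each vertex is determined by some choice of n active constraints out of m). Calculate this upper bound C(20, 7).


Each vertex corresponds to some choice of n active constraints out of m, so the number of vertices is at most C(m, n) = m! / (n!(m-n)!).
m = 20, n = 7
Numerator: 20 * 19 * 18 * 17 * 16 * 15 * 14
Denominator: 7! = 5040
C(20, 7) = 77520


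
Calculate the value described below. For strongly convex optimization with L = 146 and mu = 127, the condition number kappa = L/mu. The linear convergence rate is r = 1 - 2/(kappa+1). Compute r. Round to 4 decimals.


Step 1: Compute the condition number.
kappa = L/mu = 146/127 = 1.1496
Step 2: Compute the convergence rate.
r = 1 - 2/(kappa + 1) = 1 - 2*mu/(L + mu) = (L - mu)/(L + mu) = 19/273 = 0.0696


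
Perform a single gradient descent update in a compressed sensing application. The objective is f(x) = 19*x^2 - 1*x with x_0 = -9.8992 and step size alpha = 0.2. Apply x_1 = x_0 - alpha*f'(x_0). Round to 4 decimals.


We compute the gradient at x_0 and apply the update.
f'(x) = 38*x - 1
f'(-9.8992) = 38*-9.8992 - 1 = -377.1696
x_1 = -9.8992 - 0.2*-377.1696 = 65.5347


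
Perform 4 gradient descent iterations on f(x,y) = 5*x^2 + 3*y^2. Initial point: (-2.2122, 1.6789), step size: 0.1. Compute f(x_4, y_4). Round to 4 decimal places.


Gradient descent on f(x,y) = 5*x^2 + 3*y^2.
Starting point: (-2.2122, 1.6789), alpha = 0.1
Step 1: grad_x = 2*5*-2.2122 = -22.122, grad_y = 2*3*1.6789 = 10.0734
  x_1 = -2.2122 - 0.1*-22.122 = 0.0
  y_1 = 1.6789 - 0.1*10.0734 = 0.6716
Step 2: grad_x = 2*5*0.0 = 0.0, grad_y = 2*3*0.6716 = 4.0294
  x_2 = 0.0 - 0.1*0.0 = 0.0
  y_2 = 0.6716 - 0.1*4.0294 = 0.2686
Step 3: grad_x = 2*5*0.0 = 0.0, grad_y = 2*3*0.2686 = 1.6117
  x_3 = 0.0 - 0.1*0.0 = 0.0
  y_3 = 0.2686 - 0.1*1.6117 = 0.1074
Step 4: grad_x = 2*5*0.0 = 0.0, grad_y = 2*3*0.1074 = 0.6447
  x_4 = 0.0 - 0.1*0.0 = 0.0
  y_4 = 0.1074 - 0.1*0.6447 = 0.043
f(0.0, 0.043) = 5*0.0^2 + 3*0.043^2 = 0.0055


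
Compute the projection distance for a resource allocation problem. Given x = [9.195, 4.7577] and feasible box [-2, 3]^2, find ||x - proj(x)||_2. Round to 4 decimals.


Project each component onto [-2, 3].
clip(9.195) = 3.0, clip(4.7577) = 3.0
Projection = [3.0, 3.0]
Squared diffs: [38.378, 3.0895]
Distance = sqrt(41.4675) = 6.4395
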